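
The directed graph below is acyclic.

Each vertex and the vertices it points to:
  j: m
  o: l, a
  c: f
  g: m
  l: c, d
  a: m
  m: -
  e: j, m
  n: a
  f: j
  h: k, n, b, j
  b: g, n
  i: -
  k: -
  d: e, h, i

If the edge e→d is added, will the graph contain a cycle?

Yes

Adding e→d creates a cycle iff d can already reach e.
Path from d: d → e.
So d → … → e → d is a cycle.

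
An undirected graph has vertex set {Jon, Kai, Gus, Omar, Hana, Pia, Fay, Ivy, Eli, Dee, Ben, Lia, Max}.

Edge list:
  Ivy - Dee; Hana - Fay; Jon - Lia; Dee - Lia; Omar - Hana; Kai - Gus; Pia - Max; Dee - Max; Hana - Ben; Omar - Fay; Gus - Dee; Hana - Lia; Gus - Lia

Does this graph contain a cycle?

DFS, tracking each vertex's parent; an edge to a visited non-parent vertex closes a cycle.
Start from Lia:
visit Lia (parent –)
  visit Gus (parent Lia)
    visit Kai (parent Gus)
      Kai–Gus: parent, skip
    visit Dee (parent Gus)
      Dee–Lia: Lia visited and ≠ parent → cycle
Cycle: Lia – Gus – Dee – Lia.

Yes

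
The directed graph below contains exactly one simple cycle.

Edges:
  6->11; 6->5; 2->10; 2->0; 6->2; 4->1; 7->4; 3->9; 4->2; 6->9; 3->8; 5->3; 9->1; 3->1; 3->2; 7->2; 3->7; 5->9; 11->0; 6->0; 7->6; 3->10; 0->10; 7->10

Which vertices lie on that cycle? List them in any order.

3, 5, 6, 7

DFS with gray/black marking from 7:
7 gray
  2 gray
    10 gray
    10 black
    0 gray
      0→10: 10 black — skip
    0 black
  2 black
  6 gray
    11 gray
      11→0: 0 black — skip
    11 black
    9 gray
      1 gray
      1 black
    9 black
    5 gray
      3 gray
        3→9: 9 black — skip
        3→10: 10 black — skip
        3→7: 7 is gray → back edge
Back edge closes the cycle 7 → 6 → 5 → 3 → 7; its vertices are {3, 5, 6, 7}.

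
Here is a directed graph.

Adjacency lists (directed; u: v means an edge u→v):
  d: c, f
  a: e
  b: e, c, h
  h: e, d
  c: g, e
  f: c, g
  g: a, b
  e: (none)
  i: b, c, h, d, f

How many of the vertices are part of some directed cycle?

A vertex is on a directed cycle iff it belongs to a strongly connected component of size ≥ 2 (or has a self-loop).
The vertices on cycles are {b, c, d, f, g, h} — 6 in total.

6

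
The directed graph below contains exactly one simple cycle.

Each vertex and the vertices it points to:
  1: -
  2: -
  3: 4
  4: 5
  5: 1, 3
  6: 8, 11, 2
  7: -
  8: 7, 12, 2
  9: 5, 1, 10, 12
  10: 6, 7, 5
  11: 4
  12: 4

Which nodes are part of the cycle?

DFS with gray/black marking from 5:
5 gray
  1 gray
  1 black
  3 gray
    4 gray
      4→5: 5 is gray → back edge
Back edge closes the cycle 5 → 3 → 4 → 5; its vertices are {3, 4, 5}.

3, 4, 5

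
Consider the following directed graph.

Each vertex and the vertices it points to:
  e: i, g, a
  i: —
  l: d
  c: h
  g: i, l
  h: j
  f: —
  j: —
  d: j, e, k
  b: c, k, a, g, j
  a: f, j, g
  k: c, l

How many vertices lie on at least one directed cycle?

6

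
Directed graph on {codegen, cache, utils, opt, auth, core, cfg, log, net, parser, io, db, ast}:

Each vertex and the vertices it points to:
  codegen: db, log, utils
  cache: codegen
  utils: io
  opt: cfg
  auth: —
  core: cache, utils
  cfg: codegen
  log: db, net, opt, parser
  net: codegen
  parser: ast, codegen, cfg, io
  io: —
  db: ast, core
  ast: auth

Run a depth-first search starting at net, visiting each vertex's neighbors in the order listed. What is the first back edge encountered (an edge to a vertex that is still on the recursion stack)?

cache->codegen

DFS from net (visiting each vertex's neighbors in the order listed); mark gray on enter, black on exit:
net gray
  codegen gray
    db gray
      ast gray
        auth gray
        auth black
      ast black
      core gray
        cache gray
          cache→codegen: codegen is gray → back edge
First back edge: cache → codegen.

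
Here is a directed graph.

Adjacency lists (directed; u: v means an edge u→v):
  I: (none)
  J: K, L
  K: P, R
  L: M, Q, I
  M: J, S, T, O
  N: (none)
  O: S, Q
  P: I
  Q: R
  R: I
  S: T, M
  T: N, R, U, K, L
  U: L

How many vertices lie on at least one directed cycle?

A vertex is on a directed cycle iff it belongs to a strongly connected component of size ≥ 2 (or has a self-loop).
The vertices on cycles are {J, L, M, O, S, T, U} — 7 in total.

7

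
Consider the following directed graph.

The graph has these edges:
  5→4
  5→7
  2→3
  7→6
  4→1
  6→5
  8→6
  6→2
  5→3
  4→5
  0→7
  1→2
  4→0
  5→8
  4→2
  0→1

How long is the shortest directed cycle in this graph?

For each vertex v, BFS finds the shortest path from v back to v.
The shortest such closed walk is 4 → 5 → 4, length 2.

2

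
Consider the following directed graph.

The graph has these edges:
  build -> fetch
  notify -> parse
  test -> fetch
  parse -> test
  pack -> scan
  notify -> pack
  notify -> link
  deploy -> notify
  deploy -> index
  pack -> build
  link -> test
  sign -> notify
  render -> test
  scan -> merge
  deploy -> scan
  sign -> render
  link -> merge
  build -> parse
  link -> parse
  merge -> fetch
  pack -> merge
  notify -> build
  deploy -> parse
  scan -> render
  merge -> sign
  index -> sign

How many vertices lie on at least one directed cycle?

A vertex is on a directed cycle iff it belongs to a strongly connected component of size ≥ 2 (or has a self-loop).
The vertices on cycles are {link, pack, scan, sign, merge, notify} — 6 in total.

6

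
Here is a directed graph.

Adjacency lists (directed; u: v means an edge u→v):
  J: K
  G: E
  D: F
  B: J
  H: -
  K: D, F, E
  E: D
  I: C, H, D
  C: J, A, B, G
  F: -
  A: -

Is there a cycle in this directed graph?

No

DFS with white/gray/black marking, starting from B:
B gray
  J gray
    K gray
      D gray
        F gray
        F black
      D black
      K→F: F black — skip
      E gray
        E→D: D black — skip
      E black
    K black
  J black
B black
G gray
  G→E: E black — skip
G black
H gray
H black
I gray
  C gray
    C→J: J black — skip
    A gray
    A black
    C→B: B black — skip
    C→G: G black — skip
  C black
  I→H: H black — skip
  I→D: D black — skip
I black
Every edge goes to a white or black vertex — no back edge, so the graph is acyclic.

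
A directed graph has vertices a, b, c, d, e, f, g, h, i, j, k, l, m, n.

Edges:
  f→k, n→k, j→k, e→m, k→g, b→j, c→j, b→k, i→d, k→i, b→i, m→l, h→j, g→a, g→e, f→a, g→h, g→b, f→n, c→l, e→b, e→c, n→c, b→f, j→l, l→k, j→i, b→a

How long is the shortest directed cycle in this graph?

3

For each vertex v, BFS finds the shortest path from v back to v.
The shortest such closed walk is g → b → k → g, length 3.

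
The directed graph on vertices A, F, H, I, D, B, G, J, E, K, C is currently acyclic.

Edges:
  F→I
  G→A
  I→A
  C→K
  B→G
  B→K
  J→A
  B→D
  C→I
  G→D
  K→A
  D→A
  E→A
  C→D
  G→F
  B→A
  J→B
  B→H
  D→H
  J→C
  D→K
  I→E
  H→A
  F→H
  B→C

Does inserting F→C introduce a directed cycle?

Adding F→C creates a cycle iff C can already reach F.
Explore from C: no path reaches F. The graph stays acyclic.

No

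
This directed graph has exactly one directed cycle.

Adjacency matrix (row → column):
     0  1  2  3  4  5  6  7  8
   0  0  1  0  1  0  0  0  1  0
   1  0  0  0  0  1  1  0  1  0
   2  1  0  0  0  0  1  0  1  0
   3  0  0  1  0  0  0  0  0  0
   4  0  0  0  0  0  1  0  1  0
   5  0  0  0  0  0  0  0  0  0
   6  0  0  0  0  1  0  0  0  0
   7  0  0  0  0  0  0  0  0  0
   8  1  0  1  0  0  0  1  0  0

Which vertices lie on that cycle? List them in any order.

DFS with gray/black marking from 0:
0 gray
  3 gray
    2 gray
      2→0: 0 is gray → back edge
Back edge closes the cycle 0 → 3 → 2 → 0; its vertices are {0, 2, 3}.

0, 2, 3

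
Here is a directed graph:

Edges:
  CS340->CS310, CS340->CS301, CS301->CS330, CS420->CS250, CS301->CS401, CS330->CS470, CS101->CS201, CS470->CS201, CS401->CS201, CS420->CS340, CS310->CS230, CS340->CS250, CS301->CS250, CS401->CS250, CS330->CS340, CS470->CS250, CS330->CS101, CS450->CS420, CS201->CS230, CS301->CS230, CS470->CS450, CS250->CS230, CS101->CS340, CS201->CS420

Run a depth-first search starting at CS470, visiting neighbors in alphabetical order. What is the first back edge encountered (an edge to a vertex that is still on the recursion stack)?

CS101->CS201

DFS from CS470 (visiting neighbors in alphabetical order); mark gray on enter, black on exit:
CS470 gray
  CS201 gray
    CS230 gray
    CS230 black
    CS420 gray
      CS250 gray
        CS250→CS230: CS230 black — skip
      CS250 black
      CS340 gray
        CS340→CS250: CS250 black — skip
        CS301 gray
          CS301→CS230: CS230 black — skip
          CS301→CS250: CS250 black — skip
          CS330 gray
            CS101 gray
              CS101→CS201: CS201 is gray → back edge
First back edge: CS101 → CS201.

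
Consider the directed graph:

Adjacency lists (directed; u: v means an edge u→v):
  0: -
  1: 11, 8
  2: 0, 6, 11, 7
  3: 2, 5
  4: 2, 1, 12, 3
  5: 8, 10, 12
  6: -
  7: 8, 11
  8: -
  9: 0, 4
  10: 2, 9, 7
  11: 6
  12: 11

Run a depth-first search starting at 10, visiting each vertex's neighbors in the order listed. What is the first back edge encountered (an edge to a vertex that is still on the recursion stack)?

5->10

DFS from 10 (visiting each vertex's neighbors in the order listed); mark gray on enter, black on exit:
10 gray
  2 gray
    0 gray
    0 black
    6 gray
    6 black
    11 gray
      11→6: 6 black — skip
    11 black
    7 gray
      8 gray
      8 black
      7→11: 11 black — skip
    7 black
  2 black
  9 gray
    9→0: 0 black — skip
    4 gray
      4→2: 2 black — skip
      1 gray
        1→11: 11 black — skip
        1→8: 8 black — skip
      1 black
      12 gray
        12→11: 11 black — skip
      12 black
      3 gray
        3→2: 2 black — skip
        5 gray
          5→8: 8 black — skip
          5→10: 10 is gray → back edge
First back edge: 5 → 10.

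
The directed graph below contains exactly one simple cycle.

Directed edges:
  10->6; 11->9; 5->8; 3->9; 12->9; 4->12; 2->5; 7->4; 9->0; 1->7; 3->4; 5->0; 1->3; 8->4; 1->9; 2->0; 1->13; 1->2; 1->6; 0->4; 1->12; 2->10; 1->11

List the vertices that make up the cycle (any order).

0, 4, 9, 12

DFS with gray/black marking from 12:
12 gray
  9 gray
    0 gray
      4 gray
        4→12: 12 is gray → back edge
Back edge closes the cycle 12 → 9 → 0 → 4 → 12; its vertices are {0, 4, 9, 12}.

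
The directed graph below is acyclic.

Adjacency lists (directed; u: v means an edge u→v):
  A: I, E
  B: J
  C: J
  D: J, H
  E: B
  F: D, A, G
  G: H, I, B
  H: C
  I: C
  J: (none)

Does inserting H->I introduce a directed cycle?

No

Adding H→I creates a cycle iff I can already reach H.
Explore from I: no path reaches H. The graph stays acyclic.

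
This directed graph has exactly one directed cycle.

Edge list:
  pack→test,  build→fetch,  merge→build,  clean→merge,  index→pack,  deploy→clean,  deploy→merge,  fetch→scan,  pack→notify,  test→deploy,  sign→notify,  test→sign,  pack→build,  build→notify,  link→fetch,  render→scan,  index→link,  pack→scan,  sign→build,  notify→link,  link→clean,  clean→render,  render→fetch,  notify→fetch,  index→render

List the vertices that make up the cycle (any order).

link, build, clean, merge, notify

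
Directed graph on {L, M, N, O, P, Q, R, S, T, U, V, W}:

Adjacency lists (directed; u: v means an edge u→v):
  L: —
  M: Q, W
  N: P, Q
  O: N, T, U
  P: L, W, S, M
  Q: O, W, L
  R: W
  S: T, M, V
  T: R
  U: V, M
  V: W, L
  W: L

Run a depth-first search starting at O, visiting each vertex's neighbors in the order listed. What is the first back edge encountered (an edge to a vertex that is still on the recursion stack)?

Q→O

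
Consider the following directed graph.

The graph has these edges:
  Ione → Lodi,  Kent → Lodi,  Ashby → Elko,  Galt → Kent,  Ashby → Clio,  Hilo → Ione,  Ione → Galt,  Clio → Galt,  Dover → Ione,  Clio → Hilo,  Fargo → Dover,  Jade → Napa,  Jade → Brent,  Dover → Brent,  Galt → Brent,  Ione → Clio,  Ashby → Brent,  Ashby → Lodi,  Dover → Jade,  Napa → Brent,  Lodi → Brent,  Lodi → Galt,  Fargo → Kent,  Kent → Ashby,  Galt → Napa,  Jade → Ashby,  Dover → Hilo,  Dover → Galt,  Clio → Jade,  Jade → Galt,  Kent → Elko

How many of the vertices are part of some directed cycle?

A vertex is on a directed cycle iff it belongs to a strongly connected component of size ≥ 2 (or has a self-loop).
The vertices on cycles are {Clio, Galt, Hilo, Ione, Jade, Kent, Lodi, Ashby} — 8 in total.

8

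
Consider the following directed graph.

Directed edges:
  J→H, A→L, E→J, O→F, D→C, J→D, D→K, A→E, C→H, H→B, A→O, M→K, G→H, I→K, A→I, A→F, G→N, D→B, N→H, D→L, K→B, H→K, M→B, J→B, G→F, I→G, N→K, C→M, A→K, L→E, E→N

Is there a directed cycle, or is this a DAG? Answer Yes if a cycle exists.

Yes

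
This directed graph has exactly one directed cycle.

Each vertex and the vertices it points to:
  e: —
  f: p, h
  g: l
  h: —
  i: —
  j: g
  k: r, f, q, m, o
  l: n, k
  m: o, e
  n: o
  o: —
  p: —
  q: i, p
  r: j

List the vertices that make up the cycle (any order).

g, j, k, l, r

DFS with gray/black marking from l:
l gray
  n gray
    o gray
    o black
  n black
  k gray
    r gray
      j gray
        g gray
          g→l: l is gray → back edge
Back edge closes the cycle l → k → r → j → g → l; its vertices are {g, j, k, l, r}.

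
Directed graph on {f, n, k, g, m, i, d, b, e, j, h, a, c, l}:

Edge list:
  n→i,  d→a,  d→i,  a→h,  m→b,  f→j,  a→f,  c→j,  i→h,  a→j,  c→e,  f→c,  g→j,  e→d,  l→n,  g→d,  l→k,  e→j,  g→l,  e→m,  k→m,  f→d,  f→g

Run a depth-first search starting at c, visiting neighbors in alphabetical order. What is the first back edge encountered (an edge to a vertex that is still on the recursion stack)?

DFS from c (visiting neighbors in alphabetical order); mark gray on enter, black on exit:
c gray
  e gray
    d gray
      a gray
        f gray
          f→c: c is gray → back edge
First back edge: f → c.

f→c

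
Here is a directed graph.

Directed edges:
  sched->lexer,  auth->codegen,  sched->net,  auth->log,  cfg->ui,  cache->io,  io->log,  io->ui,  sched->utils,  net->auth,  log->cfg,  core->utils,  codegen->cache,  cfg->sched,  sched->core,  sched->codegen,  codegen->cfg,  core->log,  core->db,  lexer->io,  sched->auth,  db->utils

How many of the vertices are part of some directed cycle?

10

A vertex is on a directed cycle iff it belongs to a strongly connected component of size ≥ 2 (or has a self-loop).
The vertices on cycles are {io, cfg, log, net, auth, core, cache, lexer, sched, codegen} — 10 in total.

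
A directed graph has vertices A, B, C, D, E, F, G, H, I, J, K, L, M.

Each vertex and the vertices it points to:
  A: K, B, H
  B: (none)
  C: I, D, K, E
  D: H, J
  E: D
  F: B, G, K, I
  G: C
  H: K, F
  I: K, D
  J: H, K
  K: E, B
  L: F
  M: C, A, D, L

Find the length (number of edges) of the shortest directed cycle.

For each vertex v, BFS finds the shortest path from v back to v.
The shortest such closed walk is F → I → D → H → F, length 4.

4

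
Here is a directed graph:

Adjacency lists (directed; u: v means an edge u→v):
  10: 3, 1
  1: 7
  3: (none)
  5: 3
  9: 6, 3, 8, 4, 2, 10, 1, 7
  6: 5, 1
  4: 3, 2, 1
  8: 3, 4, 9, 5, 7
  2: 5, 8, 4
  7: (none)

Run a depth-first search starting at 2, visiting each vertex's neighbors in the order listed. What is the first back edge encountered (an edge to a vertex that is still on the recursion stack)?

DFS from 2 (visiting each vertex's neighbors in the order listed); mark gray on enter, black on exit:
2 gray
  5 gray
    3 gray
    3 black
  5 black
  8 gray
    8→3: 3 black — skip
    4 gray
      4→3: 3 black — skip
      4→2: 2 is gray → back edge
First back edge: 4 → 2.

4→2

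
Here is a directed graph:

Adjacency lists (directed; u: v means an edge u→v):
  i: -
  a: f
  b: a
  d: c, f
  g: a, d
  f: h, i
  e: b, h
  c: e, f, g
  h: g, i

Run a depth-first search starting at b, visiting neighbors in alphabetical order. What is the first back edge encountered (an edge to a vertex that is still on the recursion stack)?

g->a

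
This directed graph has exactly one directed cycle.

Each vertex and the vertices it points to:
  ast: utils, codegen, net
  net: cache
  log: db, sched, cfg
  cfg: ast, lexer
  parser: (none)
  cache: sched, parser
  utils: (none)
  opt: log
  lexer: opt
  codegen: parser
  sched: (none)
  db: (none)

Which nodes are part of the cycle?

cfg, log, opt, lexer

DFS with gray/black marking from cfg:
cfg gray
  ast gray
    utils gray
    utils black
    codegen gray
      parser gray
      parser black
    codegen black
    net gray
      cache gray
        sched gray
        sched black
        cache→parser: parser black — skip
      cache black
    net black
  ast black
  lexer gray
    opt gray
      log gray
        db gray
        db black
        log→sched: sched black — skip
        log→cfg: cfg is gray → back edge
Back edge closes the cycle cfg → lexer → opt → log → cfg; its vertices are {cfg, log, opt, lexer}.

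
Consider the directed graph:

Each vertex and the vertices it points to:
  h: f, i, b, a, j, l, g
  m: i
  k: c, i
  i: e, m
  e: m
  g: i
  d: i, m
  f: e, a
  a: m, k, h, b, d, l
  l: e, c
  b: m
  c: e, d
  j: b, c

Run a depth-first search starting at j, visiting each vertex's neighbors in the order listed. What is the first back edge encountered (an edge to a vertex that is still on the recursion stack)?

e→m

DFS from j (visiting each vertex's neighbors in the order listed); mark gray on enter, black on exit:
j gray
  b gray
    m gray
      i gray
        e gray
          e→m: m is gray → back edge
First back edge: e → m.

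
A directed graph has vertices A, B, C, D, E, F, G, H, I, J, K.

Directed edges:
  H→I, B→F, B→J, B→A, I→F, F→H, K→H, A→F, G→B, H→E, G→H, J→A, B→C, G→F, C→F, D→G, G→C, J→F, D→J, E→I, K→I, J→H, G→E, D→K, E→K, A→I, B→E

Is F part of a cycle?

Yes

F is on a cycle iff F can reach itself via ≥1 edge.
F → H → I → F — yes.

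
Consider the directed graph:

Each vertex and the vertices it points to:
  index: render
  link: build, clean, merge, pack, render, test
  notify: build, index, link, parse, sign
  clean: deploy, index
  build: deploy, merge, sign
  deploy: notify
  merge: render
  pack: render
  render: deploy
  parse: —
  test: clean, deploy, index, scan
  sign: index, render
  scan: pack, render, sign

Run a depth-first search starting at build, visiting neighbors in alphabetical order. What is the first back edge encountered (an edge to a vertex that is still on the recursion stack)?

notify→build

DFS from build (visiting neighbors in alphabetical order); mark gray on enter, black on exit:
build gray
  deploy gray
    notify gray
      notify→build: build is gray → back edge
First back edge: notify → build.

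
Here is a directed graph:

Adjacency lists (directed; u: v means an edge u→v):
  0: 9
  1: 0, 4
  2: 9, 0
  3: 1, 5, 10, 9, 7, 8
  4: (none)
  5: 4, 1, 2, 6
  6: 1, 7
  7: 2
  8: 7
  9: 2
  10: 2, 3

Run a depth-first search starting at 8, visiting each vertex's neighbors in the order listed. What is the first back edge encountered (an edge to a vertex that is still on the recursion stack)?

DFS from 8 (visiting each vertex's neighbors in the order listed); mark gray on enter, black on exit:
8 gray
  7 gray
    2 gray
      9 gray
        9→2: 2 is gray → back edge
First back edge: 9 → 2.

9→2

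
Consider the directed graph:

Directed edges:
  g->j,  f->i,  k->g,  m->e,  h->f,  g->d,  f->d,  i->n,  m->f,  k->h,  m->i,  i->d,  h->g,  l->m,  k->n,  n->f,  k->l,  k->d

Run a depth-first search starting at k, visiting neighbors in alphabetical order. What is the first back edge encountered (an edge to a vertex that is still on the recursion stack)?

n->f

DFS from k (visiting neighbors in alphabetical order); mark gray on enter, black on exit:
k gray
  d gray
  d black
  g gray
    g→d: d black — skip
    j gray
    j black
  g black
  h gray
    f gray
      f→d: d black — skip
      i gray
        i→d: d black — skip
        n gray
          n→f: f is gray → back edge
First back edge: n → f.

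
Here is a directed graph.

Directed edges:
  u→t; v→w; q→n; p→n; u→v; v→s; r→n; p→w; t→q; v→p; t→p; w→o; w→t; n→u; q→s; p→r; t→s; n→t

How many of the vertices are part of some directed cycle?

A vertex is on a directed cycle iff it belongs to a strongly connected component of size ≥ 2 (or has a self-loop).
The vertices on cycles are {n, p, q, r, t, u, v, w} — 8 in total.

8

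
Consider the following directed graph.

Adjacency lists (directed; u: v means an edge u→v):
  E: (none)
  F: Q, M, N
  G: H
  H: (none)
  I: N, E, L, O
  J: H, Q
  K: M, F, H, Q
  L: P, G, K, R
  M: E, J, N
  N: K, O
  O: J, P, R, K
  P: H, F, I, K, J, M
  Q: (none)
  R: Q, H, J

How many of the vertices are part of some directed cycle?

8

A vertex is on a directed cycle iff it belongs to a strongly connected component of size ≥ 2 (or has a self-loop).
The vertices on cycles are {F, I, K, L, M, N, O, P} — 8 in total.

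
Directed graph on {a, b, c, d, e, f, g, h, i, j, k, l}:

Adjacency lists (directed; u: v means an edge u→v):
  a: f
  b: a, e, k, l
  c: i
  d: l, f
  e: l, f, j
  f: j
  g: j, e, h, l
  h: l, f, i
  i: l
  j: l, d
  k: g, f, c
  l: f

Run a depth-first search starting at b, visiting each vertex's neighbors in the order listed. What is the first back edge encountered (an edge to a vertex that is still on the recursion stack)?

DFS from b (visiting each vertex's neighbors in the order listed); mark gray on enter, black on exit:
b gray
  a gray
    f gray
      j gray
        l gray
          l→f: f is gray → back edge
First back edge: l → f.

l→f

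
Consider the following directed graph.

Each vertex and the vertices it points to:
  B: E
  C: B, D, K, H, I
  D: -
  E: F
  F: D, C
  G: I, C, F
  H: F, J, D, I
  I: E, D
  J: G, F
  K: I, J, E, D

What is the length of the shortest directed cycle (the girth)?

3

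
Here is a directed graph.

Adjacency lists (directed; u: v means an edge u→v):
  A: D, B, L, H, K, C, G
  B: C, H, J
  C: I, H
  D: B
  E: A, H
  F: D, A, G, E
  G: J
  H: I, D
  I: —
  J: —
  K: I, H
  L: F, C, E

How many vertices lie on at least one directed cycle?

A vertex is on a directed cycle iff it belongs to a strongly connected component of size ≥ 2 (or has a self-loop).
The vertices on cycles are {A, B, C, D, E, F, H, L} — 8 in total.

8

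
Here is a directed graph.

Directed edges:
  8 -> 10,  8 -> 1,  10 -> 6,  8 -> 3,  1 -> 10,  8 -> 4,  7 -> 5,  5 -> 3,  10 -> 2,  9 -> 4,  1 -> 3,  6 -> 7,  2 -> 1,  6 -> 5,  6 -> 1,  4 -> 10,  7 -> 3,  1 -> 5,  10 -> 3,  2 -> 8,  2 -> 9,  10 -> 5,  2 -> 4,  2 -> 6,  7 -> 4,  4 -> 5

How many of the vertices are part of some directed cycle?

8

A vertex is on a directed cycle iff it belongs to a strongly connected component of size ≥ 2 (or has a self-loop).
The vertices on cycles are {1, 2, 4, 6, 7, 8, 9, 10} — 8 in total.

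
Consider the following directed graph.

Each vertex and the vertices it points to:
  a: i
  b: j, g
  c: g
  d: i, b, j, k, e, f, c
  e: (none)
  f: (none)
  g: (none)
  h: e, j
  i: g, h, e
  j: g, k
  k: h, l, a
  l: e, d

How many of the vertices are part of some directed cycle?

A vertex is on a directed cycle iff it belongs to a strongly connected component of size ≥ 2 (or has a self-loop).
The vertices on cycles are {a, b, d, h, i, j, k, l} — 8 in total.

8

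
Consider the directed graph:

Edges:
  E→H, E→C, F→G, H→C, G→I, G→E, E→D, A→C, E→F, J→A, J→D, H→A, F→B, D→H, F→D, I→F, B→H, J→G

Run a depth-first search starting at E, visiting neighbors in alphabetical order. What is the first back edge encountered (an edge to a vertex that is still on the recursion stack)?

DFS from E (visiting neighbors in alphabetical order); mark gray on enter, black on exit:
E gray
  C gray
  C black
  D gray
    H gray
      A gray
        A→C: C black — skip
      A black
      H→C: C black — skip
    H black
  D black
  F gray
    B gray
      B→H: H black — skip
    B black
    F→D: D black — skip
    G gray
      G→E: E is gray → back edge
First back edge: G → E.

G->E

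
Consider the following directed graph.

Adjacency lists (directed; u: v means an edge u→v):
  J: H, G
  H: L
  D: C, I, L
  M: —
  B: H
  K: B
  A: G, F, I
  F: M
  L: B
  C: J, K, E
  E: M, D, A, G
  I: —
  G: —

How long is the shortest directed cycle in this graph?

For each vertex v, BFS finds the shortest path from v back to v.
The shortest such closed walk is C → E → D → C, length 3.

3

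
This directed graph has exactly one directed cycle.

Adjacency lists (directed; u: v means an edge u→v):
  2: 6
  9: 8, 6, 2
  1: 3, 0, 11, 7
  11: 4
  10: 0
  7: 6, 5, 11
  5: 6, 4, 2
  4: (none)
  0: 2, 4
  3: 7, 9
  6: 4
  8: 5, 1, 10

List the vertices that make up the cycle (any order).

DFS with gray/black marking from 9:
9 gray
  8 gray
    5 gray
      6 gray
        4 gray
        4 black
      6 black
      5→4: 4 black — skip
      2 gray
        2→6: 6 black — skip
      2 black
    5 black
    1 gray
      3 gray
        7 gray
          7→6: 6 black — skip
          7→5: 5 black — skip
          11 gray
            11→4: 4 black — skip
          11 black
        7 black
        3→9: 9 is gray → back edge
Back edge closes the cycle 9 → 8 → 1 → 3 → 9; its vertices are {1, 3, 8, 9}.

1, 3, 8, 9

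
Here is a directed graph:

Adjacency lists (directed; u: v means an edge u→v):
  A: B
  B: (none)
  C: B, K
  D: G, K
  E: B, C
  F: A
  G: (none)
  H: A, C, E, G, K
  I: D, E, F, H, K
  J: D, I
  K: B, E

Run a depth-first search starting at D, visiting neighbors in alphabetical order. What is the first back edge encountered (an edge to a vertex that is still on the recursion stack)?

DFS from D (visiting neighbors in alphabetical order); mark gray on enter, black on exit:
D gray
  G gray
  G black
  K gray
    B gray
    B black
    E gray
      E→B: B black — skip
      C gray
        C→B: B black — skip
        C→K: K is gray → back edge
First back edge: C → K.

C→K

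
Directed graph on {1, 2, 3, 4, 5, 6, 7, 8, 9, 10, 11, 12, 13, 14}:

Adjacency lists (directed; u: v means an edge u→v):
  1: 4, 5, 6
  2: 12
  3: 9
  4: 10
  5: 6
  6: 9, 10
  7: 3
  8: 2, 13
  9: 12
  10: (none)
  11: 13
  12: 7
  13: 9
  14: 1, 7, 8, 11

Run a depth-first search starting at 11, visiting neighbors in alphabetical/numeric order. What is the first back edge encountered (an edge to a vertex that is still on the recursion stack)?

DFS from 11 (visiting neighbors in alphabetical/numeric order); mark gray on enter, black on exit:
11 gray
  13 gray
    9 gray
      12 gray
        7 gray
          3 gray
            3→9: 9 is gray → back edge
First back edge: 3 → 9.

3→9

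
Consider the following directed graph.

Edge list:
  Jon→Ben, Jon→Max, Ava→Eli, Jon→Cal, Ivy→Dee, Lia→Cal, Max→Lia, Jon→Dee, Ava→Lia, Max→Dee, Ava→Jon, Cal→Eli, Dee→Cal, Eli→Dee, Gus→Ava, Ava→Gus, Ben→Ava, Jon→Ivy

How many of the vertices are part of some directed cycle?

7

A vertex is on a directed cycle iff it belongs to a strongly connected component of size ≥ 2 (or has a self-loop).
The vertices on cycles are {Ava, Ben, Cal, Dee, Eli, Gus, Jon} — 7 in total.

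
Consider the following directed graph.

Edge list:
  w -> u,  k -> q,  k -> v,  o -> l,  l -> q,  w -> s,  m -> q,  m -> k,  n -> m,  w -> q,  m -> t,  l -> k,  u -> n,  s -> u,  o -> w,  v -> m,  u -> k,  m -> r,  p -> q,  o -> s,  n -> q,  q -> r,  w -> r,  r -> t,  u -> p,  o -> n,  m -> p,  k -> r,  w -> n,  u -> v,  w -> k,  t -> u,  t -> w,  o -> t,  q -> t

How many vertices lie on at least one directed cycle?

A vertex is on a directed cycle iff it belongs to a strongly connected component of size ≥ 2 (or has a self-loop).
The vertices on cycles are {k, m, n, p, q, r, s, t, u, v, w} — 11 in total.

11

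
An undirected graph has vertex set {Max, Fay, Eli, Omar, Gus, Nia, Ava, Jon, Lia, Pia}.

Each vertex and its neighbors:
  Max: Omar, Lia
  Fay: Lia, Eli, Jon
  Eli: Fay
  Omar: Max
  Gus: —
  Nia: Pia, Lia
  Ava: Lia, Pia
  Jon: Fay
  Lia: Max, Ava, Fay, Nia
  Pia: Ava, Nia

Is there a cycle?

Yes

DFS, tracking each vertex's parent; an edge to a visited non-parent vertex closes a cycle.
Start from Lia:
visit Lia (parent –)
  visit Max (parent Lia)
    visit Omar (parent Max)
      Omar–Max: parent, skip
    Max–Lia: parent, skip
  visit Ava (parent Lia)
    Ava–Lia: parent, skip
    visit Pia (parent Ava)
      Pia–Ava: parent, skip
      visit Nia (parent Pia)
        Nia–Pia: parent, skip
        Nia–Lia: Lia visited and ≠ parent → cycle
Cycle: Lia – Ava – Pia – Nia – Lia.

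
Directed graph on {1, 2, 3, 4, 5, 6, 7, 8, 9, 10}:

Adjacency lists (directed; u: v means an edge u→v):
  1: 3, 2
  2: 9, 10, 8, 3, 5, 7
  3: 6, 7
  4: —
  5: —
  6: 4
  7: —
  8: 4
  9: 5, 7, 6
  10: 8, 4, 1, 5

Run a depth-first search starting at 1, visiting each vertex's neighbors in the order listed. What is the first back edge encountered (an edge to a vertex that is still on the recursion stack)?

10→1

DFS from 1 (visiting each vertex's neighbors in the order listed); mark gray on enter, black on exit:
1 gray
  3 gray
    6 gray
      4 gray
      4 black
    6 black
    7 gray
    7 black
  3 black
  2 gray
    9 gray
      5 gray
      5 black
      9→7: 7 black — skip
      9→6: 6 black — skip
    9 black
    10 gray
      8 gray
        8→4: 4 black — skip
      8 black
      10→4: 4 black — skip
      10→1: 1 is gray → back edge
First back edge: 10 → 1.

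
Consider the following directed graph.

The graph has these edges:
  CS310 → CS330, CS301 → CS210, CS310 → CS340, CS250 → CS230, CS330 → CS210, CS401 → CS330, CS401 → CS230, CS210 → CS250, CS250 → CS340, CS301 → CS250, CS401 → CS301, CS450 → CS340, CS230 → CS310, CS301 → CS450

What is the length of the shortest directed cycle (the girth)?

5

For each vertex v, BFS finds the shortest path from v back to v.
The shortest such closed walk is CS330 → CS210 → CS250 → CS230 → CS310 → CS330, length 5.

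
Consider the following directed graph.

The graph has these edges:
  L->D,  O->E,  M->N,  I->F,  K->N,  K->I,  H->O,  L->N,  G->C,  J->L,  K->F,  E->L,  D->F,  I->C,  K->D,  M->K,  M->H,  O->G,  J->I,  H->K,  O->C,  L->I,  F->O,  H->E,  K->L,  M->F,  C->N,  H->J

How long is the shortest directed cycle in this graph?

For each vertex v, BFS finds the shortest path from v back to v.
The shortest such closed walk is O → E → L → D → F → O, length 5.

5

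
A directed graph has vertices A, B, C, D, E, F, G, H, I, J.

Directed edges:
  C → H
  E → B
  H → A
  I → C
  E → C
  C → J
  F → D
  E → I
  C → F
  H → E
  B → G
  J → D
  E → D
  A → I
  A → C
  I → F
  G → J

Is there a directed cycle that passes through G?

No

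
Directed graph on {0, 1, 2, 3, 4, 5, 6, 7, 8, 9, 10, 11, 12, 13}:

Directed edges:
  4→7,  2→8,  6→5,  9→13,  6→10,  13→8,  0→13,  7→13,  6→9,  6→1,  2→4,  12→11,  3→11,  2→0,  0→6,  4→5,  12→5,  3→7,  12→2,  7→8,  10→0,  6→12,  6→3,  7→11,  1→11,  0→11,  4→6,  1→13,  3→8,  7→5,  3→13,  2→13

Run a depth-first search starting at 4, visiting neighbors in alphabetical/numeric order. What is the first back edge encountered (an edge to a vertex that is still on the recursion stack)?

0->6

DFS from 4 (visiting neighbors in alphabetical/numeric order); mark gray on enter, black on exit:
4 gray
  5 gray
  5 black
  6 gray
    1 gray
      11 gray
      11 black
      13 gray
        8 gray
        8 black
      13 black
    1 black
    3 gray
      7 gray
        7→5: 5 black — skip
        7→8: 8 black — skip
        7→11: 11 black — skip
        7→13: 13 black — skip
      7 black
      3→8: 8 black — skip
      3→11: 11 black — skip
      3→13: 13 black — skip
    3 black
    6→5: 5 black — skip
    9 gray
      9→13: 13 black — skip
    9 black
    10 gray
      0 gray
        0→6: 6 is gray → back edge
First back edge: 0 → 6.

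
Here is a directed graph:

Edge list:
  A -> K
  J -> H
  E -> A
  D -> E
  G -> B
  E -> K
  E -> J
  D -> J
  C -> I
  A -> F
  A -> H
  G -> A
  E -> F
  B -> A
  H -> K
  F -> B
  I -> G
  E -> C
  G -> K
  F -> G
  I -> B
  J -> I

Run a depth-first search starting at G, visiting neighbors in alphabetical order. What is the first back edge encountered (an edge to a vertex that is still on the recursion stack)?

DFS from G (visiting neighbors in alphabetical order); mark gray on enter, black on exit:
G gray
  A gray
    F gray
      B gray
        B→A: A is gray → back edge
First back edge: B → A.

B→A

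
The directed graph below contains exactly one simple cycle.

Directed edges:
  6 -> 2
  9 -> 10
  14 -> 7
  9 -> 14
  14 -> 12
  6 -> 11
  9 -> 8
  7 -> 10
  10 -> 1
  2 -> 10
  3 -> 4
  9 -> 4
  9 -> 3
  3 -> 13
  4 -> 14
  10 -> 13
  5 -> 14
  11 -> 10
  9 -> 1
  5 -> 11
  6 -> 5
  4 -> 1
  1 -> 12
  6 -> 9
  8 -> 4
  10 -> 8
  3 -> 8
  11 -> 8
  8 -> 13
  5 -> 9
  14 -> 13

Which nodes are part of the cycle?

4, 7, 8, 10, 14

DFS with gray/black marking from 14:
14 gray
  12 gray
  12 black
  7 gray
    10 gray
      13 gray
      13 black
      1 gray
        1→12: 12 black — skip
      1 black
      8 gray
        4 gray
          4→1: 1 black — skip
          4→14: 14 is gray → back edge
Back edge closes the cycle 14 → 7 → 10 → 8 → 4 → 14; its vertices are {4, 7, 8, 10, 14}.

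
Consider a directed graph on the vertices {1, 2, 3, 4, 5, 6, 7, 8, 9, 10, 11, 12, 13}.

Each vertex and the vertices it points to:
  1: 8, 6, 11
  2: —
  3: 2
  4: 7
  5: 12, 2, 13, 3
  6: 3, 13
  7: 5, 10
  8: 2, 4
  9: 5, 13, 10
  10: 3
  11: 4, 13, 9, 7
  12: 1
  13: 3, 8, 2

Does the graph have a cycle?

Yes

DFS with white/gray/black marking, starting from 13:
13 gray
  3 gray
    2 gray
    2 black
  3 black
  8 gray
    8→2: 2 black — skip
    4 gray
      7 gray
        5 gray
          12 gray
            1 gray
              1→8: 8 is gray → back edge
Back edge found, so a cycle exists: 8 → 4 → 7 → 5 → 12 → 1 → 8.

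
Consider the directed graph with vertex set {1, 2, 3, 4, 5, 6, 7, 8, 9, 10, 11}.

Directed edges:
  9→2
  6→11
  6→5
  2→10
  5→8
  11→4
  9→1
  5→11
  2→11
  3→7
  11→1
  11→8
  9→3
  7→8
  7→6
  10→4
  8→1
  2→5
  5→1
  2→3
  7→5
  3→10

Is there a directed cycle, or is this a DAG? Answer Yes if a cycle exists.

No

DFS with white/gray/black marking, starting from 10:
10 gray
  4 gray
  4 black
10 black
1 gray
1 black
2 gray
  11 gray
    8 gray
      8→1: 1 black — skip
    8 black
    11→4: 4 black — skip
    11→1: 1 black — skip
  11 black
  2→10: 10 black — skip
  5 gray
    5→1: 1 black — skip
    5→11: 11 black — skip
    5→8: 8 black — skip
  5 black
  3 gray
    7 gray
      7→5: 5 black — skip
      7→8: 8 black — skip
      6 gray
        6→5: 5 black — skip
        6→11: 11 black — skip
      6 black
    7 black
    3→10: 10 black — skip
  3 black
2 black
9 gray
  9→3: 3 black — skip
  9→1: 1 black — skip
  9→2: 2 black — skip
9 black
Every edge goes to a white or black vertex — no back edge, so the graph is acyclic.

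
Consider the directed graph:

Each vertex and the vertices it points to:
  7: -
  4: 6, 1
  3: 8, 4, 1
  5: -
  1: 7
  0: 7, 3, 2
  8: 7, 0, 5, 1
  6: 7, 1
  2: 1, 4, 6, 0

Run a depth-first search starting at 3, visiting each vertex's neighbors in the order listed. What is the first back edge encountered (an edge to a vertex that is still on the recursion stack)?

DFS from 3 (visiting each vertex's neighbors in the order listed); mark gray on enter, black on exit:
3 gray
  8 gray
    7 gray
    7 black
    0 gray
      0→7: 7 black — skip
      0→3: 3 is gray → back edge
First back edge: 0 → 3.

0→3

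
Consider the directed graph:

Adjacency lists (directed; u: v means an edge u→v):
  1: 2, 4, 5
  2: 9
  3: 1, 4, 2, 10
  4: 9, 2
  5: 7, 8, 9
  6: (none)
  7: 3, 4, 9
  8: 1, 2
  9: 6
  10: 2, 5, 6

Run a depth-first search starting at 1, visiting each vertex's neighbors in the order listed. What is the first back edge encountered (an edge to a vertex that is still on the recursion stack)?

3->1

DFS from 1 (visiting each vertex's neighbors in the order listed); mark gray on enter, black on exit:
1 gray
  2 gray
    9 gray
      6 gray
      6 black
    9 black
  2 black
  4 gray
    4→9: 9 black — skip
    4→2: 2 black — skip
  4 black
  5 gray
    7 gray
      3 gray
        3→1: 1 is gray → back edge
First back edge: 3 → 1.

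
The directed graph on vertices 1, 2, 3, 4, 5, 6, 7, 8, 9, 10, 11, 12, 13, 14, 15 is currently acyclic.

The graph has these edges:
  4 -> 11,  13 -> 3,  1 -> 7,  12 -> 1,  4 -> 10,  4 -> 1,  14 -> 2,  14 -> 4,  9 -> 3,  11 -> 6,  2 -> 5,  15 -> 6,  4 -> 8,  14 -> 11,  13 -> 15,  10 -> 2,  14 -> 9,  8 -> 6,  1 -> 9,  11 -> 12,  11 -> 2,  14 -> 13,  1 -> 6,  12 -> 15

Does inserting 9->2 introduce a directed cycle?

No

Adding 9→2 creates a cycle iff 2 can already reach 9.
Explore from 2: no path reaches 9. The graph stays acyclic.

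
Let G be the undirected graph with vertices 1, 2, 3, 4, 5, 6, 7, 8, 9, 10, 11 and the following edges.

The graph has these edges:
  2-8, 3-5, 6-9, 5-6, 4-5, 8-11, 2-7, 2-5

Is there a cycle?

No

DFS, tracking each vertex's parent; an edge to a visited non-parent vertex closes a cycle.
Start from 4:
visit 4 (parent –)
  visit 5 (parent 4)
    visit 3 (parent 5)
      3–5: parent, skip
    5–4: parent, skip
    visit 6 (parent 5)
      6–5: parent, skip
      visit 9 (parent 6)
        9–6: parent, skip
    visit 2 (parent 5)
      visit 7 (parent 2)
        7–2: parent, skip
      visit 8 (parent 2)
        8–2: parent, skip
        visit 11 (parent 8)
          11–8: parent, skip
      2–5: parent, skip
visit 1 (parent –)
visit 10 (parent –)
No non-parent visited neighbor found — the graph is a forest.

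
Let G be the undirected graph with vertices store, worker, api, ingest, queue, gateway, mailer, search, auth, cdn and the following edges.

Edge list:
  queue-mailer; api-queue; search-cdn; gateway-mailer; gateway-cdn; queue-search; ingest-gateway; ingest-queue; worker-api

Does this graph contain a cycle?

Yes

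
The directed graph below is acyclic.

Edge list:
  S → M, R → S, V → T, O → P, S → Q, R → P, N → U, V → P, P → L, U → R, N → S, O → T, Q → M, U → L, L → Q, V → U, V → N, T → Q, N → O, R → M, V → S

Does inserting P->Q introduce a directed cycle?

No

Adding P→Q creates a cycle iff Q can already reach P.
Explore from Q: no path reaches P. The graph stays acyclic.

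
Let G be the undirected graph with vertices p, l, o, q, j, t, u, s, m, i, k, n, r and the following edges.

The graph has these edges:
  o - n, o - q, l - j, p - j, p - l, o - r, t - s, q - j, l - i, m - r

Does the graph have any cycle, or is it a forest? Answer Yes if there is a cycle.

DFS, tracking each vertex's parent; an edge to a visited non-parent vertex closes a cycle.
Start from r:
visit r (parent –)
  visit m (parent r)
    m–r: parent, skip
  visit o (parent r)
    visit q (parent o)
      q–o: parent, skip
      visit j (parent q)
        j–q: parent, skip
        visit p (parent j)
          visit l (parent p)
            visit i (parent l)
              i–l: parent, skip
            l–j: j visited and ≠ parent → cycle
Cycle: j – p – l – j.

Yes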